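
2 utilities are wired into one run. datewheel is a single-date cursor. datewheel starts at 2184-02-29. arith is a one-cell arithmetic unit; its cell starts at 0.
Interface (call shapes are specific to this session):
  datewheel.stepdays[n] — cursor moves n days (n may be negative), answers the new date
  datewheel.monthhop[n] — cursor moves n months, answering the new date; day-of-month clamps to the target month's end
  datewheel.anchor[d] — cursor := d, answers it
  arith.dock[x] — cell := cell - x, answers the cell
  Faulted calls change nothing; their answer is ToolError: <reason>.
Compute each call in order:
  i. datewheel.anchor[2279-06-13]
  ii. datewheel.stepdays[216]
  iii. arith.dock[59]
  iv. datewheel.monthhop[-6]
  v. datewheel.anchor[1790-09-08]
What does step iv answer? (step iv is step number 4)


Answer: 2279-07-15

Derivation:
;; datewheel.anchor(d='2279-06-13') -> 2279-06-13
;; datewheel.stepdays(n='216') -> 2280-01-15
;; arith.dock(x='59') -> -59
;; datewheel.monthhop(n='-6') -> 2279-07-15
;; datewheel.anchor(d='1790-09-08') -> 1790-09-08


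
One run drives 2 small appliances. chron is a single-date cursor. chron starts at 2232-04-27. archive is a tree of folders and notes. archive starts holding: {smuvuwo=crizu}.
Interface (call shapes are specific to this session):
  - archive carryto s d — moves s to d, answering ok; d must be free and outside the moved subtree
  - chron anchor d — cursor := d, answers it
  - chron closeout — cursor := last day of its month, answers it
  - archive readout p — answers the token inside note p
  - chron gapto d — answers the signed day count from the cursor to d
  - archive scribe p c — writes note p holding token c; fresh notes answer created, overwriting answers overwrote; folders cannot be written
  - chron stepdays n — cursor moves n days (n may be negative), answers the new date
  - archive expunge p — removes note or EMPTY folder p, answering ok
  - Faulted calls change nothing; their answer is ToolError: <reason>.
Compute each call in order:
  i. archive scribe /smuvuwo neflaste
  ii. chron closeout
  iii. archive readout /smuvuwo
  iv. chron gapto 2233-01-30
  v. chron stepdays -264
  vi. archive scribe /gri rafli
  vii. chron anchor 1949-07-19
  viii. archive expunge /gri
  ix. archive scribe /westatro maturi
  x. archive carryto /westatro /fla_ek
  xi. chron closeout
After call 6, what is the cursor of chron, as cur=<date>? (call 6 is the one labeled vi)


I call archive scribe passing p→/smuvuwo, c→neflaste, giving overwrote.
Then chron closeout, yielding 2232-04-30.
Now I run archive readout passing p→/smuvuwo, giving neflaste.
Using chron gapto passing d→2233-01-30, — result: 275.
Now I run chron stepdays passing n→-264, — result: 2231-08-10.
Using archive scribe passing p→/gri, c→rafli, yielding created.
Then chron anchor passing d→1949-07-19, → 1949-07-19.
I run archive expunge passing p→/gri, which returns ok.
I call archive scribe passing p→/westatro, c→maturi, giving created.
Next I call archive carryto passing s→/westatro, d→/fla_ek, → ok.
Now I run chron closeout, — result: 1949-07-31.

Answer: cur=2231-08-10


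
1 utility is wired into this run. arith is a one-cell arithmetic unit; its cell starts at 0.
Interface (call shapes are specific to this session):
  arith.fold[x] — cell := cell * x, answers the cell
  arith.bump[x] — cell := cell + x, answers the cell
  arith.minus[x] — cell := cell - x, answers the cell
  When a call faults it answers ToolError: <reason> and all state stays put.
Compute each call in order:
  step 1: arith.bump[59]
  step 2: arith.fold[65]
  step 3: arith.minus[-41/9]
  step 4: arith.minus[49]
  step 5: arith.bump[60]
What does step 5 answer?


Then arith.bump passing x=59, and see 59.
Now I run arith.fold passing x=65, → 3835.
Using arith.minus passing x=-41/9, giving 34556/9.
Using arith.minus passing x=49, → 34115/9.
Then arith.bump passing x=60, and get 34655/9.

Answer: 34655/9


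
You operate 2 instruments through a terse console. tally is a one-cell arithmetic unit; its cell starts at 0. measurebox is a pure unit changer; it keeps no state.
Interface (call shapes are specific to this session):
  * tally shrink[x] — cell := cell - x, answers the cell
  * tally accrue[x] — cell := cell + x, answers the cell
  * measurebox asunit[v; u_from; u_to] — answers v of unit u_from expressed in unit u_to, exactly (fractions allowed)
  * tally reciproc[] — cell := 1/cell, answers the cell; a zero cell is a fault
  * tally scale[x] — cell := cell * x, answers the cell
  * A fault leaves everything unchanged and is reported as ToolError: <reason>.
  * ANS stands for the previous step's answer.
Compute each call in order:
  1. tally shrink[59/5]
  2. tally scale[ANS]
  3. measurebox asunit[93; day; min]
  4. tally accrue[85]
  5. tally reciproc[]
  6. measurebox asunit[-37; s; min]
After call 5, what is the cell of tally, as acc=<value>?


~$ tally shrink x='59/5'
= -59/5
~$ tally scale x='ANS'
= 3481/25
~$ measurebox asunit v='93' u_from='day' u_to='min'
= 133920
~$ tally accrue x='85'
= 5606/25
~$ tally reciproc
= 25/5606
~$ measurebox asunit v='-37' u_from='s' u_to='min'
= -37/60

Answer: acc=25/5606


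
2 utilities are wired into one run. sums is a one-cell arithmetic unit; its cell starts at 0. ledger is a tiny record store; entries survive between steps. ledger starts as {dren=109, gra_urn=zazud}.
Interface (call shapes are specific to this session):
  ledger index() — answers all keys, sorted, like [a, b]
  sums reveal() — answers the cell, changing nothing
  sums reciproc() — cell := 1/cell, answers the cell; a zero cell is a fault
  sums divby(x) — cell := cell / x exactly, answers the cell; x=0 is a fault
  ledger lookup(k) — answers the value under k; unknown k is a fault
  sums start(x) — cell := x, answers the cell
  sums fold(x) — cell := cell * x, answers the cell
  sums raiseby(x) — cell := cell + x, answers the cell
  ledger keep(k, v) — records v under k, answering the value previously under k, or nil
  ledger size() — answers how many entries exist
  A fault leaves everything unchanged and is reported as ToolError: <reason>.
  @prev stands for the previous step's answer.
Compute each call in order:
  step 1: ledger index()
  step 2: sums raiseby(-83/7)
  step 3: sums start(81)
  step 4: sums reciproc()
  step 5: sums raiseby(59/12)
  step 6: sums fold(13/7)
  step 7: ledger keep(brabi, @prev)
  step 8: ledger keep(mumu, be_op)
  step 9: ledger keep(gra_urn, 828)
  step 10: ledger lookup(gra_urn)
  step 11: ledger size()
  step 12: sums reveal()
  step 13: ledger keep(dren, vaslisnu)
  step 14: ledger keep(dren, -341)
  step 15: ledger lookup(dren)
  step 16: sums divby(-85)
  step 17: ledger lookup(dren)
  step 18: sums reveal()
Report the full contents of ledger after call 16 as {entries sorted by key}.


Answer: {brabi=20761/2268, dren=-341, gra_urn=828, mumu=be_op}

Derivation:
Invoking ledger index(), and see [dren, gra_urn].
Now I run sums raiseby(x='-83/7'), giving -83/7.
Calling sums start(x='81'), → 81.
Invoking sums reciproc(), and observe 1/81.
I try sums raiseby(x='59/12'): 1597/324.
I run sums fold(x='13/7'), and get 20761/2268.
Calling ledger keep(k='brabi', v='@prev'), giving nil.
Calling ledger keep(k='mumu', v='be_op'), → nil.
I try ledger keep(k='gra_urn', v='828'), → zazud.
I use ledger lookup(k='gra_urn'), giving 828.
Then ledger size(), giving 4.
Now I run sums reveal(), and see 20761/2268.
I run ledger keep(k='dren', v='vaslisnu'): 109.
I invoke ledger keep(k='dren', v='-341'), and observe vaslisnu.
I invoke ledger lookup(k='dren'), yielding -341.
Now I run sums divby(x='-85'), and see -20761/192780.
I call ledger lookup(k='dren'), — result: -341.
Then sums reveal(), → -20761/192780.


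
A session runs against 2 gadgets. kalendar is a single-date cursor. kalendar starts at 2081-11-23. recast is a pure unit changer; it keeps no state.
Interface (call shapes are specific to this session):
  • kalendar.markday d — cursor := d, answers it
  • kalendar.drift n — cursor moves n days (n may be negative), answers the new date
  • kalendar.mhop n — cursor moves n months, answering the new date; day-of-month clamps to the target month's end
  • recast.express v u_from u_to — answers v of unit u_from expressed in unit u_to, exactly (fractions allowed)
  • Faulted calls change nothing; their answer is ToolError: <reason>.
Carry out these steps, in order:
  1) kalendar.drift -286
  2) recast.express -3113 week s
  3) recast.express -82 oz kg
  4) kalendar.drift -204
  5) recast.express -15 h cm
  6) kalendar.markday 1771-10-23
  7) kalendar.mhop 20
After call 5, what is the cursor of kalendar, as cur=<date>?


> kalendar.drift -286
  2081-02-10
> recast.express -3113 week s
  -1882742400
> recast.express -82 oz kg
  -1859728717/800000000
> kalendar.drift -204
  2080-07-21
> recast.express -15 h cm
  ToolError: incompatible units
> kalendar.markday 1771-10-23
  1771-10-23
> kalendar.mhop 20
  1773-06-23

Answer: cur=2080-07-21


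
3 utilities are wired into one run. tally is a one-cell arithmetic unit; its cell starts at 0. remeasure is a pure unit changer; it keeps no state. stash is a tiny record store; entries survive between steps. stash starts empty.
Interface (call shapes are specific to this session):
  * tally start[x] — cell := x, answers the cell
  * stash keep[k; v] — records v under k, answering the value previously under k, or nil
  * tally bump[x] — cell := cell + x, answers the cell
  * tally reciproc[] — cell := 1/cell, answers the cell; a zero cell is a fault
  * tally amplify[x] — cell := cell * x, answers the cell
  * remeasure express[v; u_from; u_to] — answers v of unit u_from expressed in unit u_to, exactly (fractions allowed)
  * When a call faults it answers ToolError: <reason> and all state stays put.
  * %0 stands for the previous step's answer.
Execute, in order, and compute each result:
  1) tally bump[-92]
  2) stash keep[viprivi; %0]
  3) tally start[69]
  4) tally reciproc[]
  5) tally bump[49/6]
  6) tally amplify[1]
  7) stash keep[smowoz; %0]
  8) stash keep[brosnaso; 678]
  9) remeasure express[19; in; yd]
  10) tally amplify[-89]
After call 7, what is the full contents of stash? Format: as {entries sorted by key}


→ tally bump(-92)
← -92
→ stash keep(viprivi, %0)
← nil
→ tally start(69)
← 69
→ tally reciproc()
← 1/69
→ tally bump(49/6)
← 1129/138
→ tally amplify(1)
← 1129/138
→ stash keep(smowoz, %0)
← nil
→ stash keep(brosnaso, 678)
← nil
→ remeasure express(19, in, yd)
← 19/36
→ tally amplify(-89)
← -100481/138

Answer: {smowoz=1129/138, viprivi=-92}


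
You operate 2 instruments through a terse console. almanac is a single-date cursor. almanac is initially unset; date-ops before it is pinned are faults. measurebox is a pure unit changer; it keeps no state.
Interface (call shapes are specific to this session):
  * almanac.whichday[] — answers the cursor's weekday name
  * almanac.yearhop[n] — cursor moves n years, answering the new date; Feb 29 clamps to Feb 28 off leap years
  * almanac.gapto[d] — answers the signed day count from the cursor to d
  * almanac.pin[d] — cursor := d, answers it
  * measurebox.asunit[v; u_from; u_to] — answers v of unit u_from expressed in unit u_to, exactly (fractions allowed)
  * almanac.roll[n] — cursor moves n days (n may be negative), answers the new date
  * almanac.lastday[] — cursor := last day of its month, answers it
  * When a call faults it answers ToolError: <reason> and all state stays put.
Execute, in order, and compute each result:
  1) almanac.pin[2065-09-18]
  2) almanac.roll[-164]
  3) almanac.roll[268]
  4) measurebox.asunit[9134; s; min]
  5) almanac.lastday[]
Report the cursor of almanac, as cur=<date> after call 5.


% almanac.pin d→2065-09-18
= 2065-09-18
% almanac.roll n→-164
= 2065-04-07
% almanac.roll n→268
= 2065-12-31
% measurebox.asunit v→9134 u_from→s u_to→min
= 4567/30
% almanac.lastday
= 2065-12-31

Answer: cur=2065-12-31


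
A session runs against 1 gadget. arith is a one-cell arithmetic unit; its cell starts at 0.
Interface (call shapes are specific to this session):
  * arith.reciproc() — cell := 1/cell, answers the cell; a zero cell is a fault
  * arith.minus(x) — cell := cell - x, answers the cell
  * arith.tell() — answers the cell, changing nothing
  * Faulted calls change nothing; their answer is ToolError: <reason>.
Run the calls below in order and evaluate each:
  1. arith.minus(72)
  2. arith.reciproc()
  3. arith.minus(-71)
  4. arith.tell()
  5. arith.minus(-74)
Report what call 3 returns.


Answer: 5111/72

Derivation:
[in] arith.minus 72
[out] -72
[in] arith.reciproc
[out] -1/72
[in] arith.minus -71
[out] 5111/72
[in] arith.tell
[out] 5111/72
[in] arith.minus -74
[out] 10439/72


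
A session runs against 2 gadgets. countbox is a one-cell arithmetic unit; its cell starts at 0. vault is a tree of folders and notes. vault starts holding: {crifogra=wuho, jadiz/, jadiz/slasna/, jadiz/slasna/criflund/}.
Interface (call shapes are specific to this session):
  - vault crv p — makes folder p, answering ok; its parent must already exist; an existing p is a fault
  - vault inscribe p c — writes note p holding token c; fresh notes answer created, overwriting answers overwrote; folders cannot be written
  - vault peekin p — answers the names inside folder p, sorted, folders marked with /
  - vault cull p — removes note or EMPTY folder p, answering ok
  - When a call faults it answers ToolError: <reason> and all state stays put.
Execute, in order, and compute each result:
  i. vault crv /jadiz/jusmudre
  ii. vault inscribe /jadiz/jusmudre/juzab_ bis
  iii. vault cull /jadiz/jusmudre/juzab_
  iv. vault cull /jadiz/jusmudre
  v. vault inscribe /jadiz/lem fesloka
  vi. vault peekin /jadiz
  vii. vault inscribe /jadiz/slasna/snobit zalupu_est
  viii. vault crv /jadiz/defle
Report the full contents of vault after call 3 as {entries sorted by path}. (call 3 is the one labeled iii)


Answer: {crifogra=wuho, jadiz/, jadiz/jusmudre/, jadiz/slasna/, jadiz/slasna/criflund/}

Derivation:
>> vault crv(p→/jadiz/jusmudre)
<< ok
>> vault inscribe(p→/jadiz/jusmudre/juzab_, c→bis)
<< created
>> vault cull(p→/jadiz/jusmudre/juzab_)
<< ok
>> vault cull(p→/jadiz/jusmudre)
<< ok
>> vault inscribe(p→/jadiz/lem, c→fesloka)
<< created
>> vault peekin(p→/jadiz)
<< [lem, slasna/]
>> vault inscribe(p→/jadiz/slasna/snobit, c→zalupu_est)
<< created
>> vault crv(p→/jadiz/defle)
<< ok


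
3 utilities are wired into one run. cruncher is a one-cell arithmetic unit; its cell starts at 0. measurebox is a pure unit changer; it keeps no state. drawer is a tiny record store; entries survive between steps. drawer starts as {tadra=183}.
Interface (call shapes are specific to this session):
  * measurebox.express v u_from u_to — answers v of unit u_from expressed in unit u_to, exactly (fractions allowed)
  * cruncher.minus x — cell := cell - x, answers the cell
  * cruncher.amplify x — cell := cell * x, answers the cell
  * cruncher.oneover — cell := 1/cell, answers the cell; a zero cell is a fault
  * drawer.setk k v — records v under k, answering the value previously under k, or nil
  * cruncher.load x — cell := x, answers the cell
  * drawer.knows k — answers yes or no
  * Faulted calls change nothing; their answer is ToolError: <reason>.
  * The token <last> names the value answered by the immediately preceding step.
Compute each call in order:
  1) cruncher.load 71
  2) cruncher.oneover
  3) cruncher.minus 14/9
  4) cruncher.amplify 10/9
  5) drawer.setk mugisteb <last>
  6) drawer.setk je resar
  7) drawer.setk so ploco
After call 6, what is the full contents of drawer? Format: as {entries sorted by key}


==> cruncher.load(x→71)
<== 71
==> cruncher.oneover()
<== 1/71
==> cruncher.minus(x→14/9)
<== -985/639
==> cruncher.amplify(x→10/9)
<== -9850/5751
==> drawer.setk(k→mugisteb, v→<last>)
<== nil
==> drawer.setk(k→je, v→resar)
<== nil
==> drawer.setk(k→so, v→ploco)
<== nil

Answer: {je=resar, mugisteb=-9850/5751, tadra=183}


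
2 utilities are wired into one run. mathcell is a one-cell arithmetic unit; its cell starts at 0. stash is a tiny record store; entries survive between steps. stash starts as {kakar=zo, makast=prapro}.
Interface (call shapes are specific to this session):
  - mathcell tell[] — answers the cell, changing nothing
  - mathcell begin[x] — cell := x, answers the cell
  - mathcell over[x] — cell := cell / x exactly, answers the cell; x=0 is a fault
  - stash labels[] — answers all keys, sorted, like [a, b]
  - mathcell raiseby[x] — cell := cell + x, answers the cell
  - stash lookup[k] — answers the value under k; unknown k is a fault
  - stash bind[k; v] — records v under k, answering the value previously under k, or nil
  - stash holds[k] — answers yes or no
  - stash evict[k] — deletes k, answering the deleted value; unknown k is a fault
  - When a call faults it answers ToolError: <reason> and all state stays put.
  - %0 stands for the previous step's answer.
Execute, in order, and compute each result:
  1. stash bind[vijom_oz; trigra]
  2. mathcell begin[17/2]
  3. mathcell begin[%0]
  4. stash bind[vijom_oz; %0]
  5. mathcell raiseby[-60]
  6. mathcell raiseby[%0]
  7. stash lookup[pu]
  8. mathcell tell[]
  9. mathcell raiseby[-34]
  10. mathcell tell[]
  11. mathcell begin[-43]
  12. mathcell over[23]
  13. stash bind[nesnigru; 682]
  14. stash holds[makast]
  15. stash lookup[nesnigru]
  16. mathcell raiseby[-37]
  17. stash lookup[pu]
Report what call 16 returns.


Answer: -894/23

Derivation:
I use stash bind passing k→vijom_oz, v→trigra, and observe nil.
Using mathcell begin passing x→17/2, and get 17/2.
Calling mathcell begin passing x→%0, yielding 17/2.
I invoke stash bind passing k→vijom_oz, v→%0: trigra.
I use mathcell raiseby passing x→-60, giving -103/2.
Using mathcell raiseby passing x→%0, yielding -103.
I invoke stash lookup passing k→pu, and get ToolError: no such key pu.
I run mathcell tell(), giving -103.
I invoke mathcell raiseby passing x→-34, and see -137.
Invoking mathcell tell, → -137.
I call mathcell begin passing x→-43, yielding -43.
I invoke mathcell over passing x→23, and observe -43/23.
I call stash bind passing k→nesnigru, v→682, and see nil.
I call stash holds passing k→makast, — result: yes.
Calling stash lookup passing k→nesnigru, and observe 682.
I invoke mathcell raiseby passing x→-37, giving -894/23.
I use stash lookup passing k→pu, and get ToolError: no such key pu.


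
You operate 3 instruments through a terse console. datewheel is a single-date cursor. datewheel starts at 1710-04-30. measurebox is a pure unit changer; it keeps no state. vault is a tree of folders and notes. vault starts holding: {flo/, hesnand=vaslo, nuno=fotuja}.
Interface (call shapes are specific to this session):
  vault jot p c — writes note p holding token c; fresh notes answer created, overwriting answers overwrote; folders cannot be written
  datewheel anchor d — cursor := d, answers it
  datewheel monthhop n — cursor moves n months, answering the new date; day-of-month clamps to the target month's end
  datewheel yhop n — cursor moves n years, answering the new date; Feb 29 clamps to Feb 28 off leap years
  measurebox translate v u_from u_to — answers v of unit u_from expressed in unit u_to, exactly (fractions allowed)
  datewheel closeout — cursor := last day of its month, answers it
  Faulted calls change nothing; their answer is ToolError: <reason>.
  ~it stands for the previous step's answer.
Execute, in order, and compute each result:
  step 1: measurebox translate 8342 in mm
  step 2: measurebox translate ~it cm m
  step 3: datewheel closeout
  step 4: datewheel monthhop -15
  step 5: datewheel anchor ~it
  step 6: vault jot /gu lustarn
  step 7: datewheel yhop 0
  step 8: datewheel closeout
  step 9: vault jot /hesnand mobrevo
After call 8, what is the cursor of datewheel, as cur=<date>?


-> measurebox translate(v→8342, u_from→in, u_to→mm)
<- 1059434/5
-> measurebox translate(v→~it, u_from→cm, u_to→m)
<- 529717/250
-> datewheel closeout()
<- 1710-04-30
-> datewheel monthhop(n→-15)
<- 1709-01-30
-> datewheel anchor(d→~it)
<- 1709-01-30
-> vault jot(p→/gu, c→lustarn)
<- created
-> datewheel yhop(n→0)
<- 1709-01-30
-> datewheel closeout()
<- 1709-01-31
-> vault jot(p→/hesnand, c→mobrevo)
<- overwrote

Answer: cur=1709-01-31


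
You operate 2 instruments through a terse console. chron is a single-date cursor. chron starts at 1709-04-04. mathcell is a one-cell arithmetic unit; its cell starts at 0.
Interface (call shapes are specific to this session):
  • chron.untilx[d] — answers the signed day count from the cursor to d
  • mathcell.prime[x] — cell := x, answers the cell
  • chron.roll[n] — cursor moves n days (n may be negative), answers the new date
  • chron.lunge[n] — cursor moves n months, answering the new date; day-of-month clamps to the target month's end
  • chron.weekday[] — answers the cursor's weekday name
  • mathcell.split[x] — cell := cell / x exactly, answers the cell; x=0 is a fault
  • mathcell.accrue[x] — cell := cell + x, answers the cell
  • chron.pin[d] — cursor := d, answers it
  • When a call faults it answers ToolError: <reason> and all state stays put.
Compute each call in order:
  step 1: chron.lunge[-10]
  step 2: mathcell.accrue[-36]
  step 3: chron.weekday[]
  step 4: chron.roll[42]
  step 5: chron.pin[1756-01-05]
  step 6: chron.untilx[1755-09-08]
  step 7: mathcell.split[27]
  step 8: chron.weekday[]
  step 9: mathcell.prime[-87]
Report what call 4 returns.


Invoking chron.lunge passing -10, → 1708-06-04.
I try mathcell.accrue passing -36, which returns -36.
I try chron.weekday(): Monday.
I call chron.roll passing 42, — result: 1708-07-16.
I call chron.pin passing 1756-01-05, → 1756-01-05.
I use chron.untilx passing 1755-09-08, giving -119.
I try mathcell.split passing 27, and see -4/3.
Now I run chron.weekday, → Monday.
I run mathcell.prime passing -87, and get -87.

Answer: 1708-07-16


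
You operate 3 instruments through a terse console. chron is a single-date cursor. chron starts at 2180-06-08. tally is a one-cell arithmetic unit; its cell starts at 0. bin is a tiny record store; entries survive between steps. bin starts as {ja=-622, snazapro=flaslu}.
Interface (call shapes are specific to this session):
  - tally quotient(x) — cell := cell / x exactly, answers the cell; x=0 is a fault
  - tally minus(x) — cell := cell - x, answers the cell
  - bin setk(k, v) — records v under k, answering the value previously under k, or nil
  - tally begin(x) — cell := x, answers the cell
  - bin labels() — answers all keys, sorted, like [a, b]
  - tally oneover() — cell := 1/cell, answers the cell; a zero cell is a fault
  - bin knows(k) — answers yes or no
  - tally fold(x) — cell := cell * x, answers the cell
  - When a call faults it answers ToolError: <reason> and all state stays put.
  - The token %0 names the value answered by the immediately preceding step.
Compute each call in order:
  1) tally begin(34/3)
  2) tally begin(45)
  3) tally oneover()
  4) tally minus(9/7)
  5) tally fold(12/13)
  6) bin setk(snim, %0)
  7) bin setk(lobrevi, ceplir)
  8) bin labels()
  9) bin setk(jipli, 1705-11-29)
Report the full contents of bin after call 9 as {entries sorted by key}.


Answer: {ja=-622, jipli=1705-11-29, lobrevi=ceplir, snazapro=flaslu, snim=-1592/1365}

Derivation:
~$ tally begin x=34/3
  34/3
~$ tally begin x=45
  45
~$ tally oneover
  1/45
~$ tally minus x=9/7
  -398/315
~$ tally fold x=12/13
  -1592/1365
~$ bin setk k=snim v=%0
  nil
~$ bin setk k=lobrevi v=ceplir
  nil
~$ bin labels
  [ja, lobrevi, snazapro, snim]
~$ bin setk k=jipli v=1705-11-29
  nil


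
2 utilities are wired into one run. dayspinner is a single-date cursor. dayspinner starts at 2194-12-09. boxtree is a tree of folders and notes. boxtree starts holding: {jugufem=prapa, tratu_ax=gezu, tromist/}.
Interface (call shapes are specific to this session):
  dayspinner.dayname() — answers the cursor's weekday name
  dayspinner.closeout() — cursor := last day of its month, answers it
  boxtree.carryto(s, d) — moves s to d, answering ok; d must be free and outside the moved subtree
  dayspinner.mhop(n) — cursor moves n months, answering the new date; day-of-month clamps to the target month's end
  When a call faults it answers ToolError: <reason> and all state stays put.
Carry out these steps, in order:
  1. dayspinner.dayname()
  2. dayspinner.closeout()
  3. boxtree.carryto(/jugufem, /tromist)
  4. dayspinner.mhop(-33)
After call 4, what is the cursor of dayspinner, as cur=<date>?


Step: dayname[]
Result: Tuesday
Step: closeout[]
Result: 2194-12-31
Step: carryto[s: /jugufem; d: /tromist]
Result: ToolError: exists
Step: mhop[n: -33]
Result: 2192-03-31

Answer: cur=2192-03-31


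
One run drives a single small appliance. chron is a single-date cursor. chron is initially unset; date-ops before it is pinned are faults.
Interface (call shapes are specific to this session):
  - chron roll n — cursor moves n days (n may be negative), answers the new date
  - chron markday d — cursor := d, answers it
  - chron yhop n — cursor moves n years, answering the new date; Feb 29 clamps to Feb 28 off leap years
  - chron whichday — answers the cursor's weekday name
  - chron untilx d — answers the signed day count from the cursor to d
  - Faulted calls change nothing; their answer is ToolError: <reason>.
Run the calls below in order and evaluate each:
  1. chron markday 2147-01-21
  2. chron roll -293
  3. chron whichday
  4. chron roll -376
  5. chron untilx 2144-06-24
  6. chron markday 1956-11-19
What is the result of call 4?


Step: chron markday[d='2147-01-21']
Result: 2147-01-21
Step: chron roll[n='-293']
Result: 2146-04-03
Step: chron whichday[]
Result: Sunday
Step: chron roll[n='-376']
Result: 2145-03-23
Step: chron untilx[d='2144-06-24']
Result: -272
Step: chron markday[d='1956-11-19']
Result: 1956-11-19

Answer: 2145-03-23


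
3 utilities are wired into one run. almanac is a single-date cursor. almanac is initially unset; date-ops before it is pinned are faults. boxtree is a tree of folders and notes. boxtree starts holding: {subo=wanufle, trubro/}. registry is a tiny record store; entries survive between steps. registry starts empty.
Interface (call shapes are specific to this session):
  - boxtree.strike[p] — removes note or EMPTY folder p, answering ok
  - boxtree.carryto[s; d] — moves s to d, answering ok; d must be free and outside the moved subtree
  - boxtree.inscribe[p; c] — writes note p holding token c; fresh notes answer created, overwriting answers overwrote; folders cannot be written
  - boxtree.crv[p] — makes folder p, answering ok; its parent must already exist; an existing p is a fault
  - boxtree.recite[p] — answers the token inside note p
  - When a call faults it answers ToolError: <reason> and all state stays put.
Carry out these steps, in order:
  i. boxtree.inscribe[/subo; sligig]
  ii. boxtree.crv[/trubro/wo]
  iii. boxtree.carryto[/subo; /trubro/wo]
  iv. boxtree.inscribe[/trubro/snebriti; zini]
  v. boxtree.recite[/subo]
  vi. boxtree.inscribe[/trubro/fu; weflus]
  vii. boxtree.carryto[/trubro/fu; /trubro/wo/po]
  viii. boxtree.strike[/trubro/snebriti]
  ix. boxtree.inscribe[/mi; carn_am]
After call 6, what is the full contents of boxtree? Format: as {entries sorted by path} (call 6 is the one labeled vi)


Answer: {subo=sligig, trubro/, trubro/fu=weflus, trubro/snebriti=zini, trubro/wo/}

Derivation:
$ boxtree.inscribe /subo sligig
:: overwrote
$ boxtree.crv /trubro/wo
:: ok
$ boxtree.carryto /subo /trubro/wo
:: ToolError: exists
$ boxtree.inscribe /trubro/snebriti zini
:: created
$ boxtree.recite /subo
:: sligig
$ boxtree.inscribe /trubro/fu weflus
:: created
$ boxtree.carryto /trubro/fu /trubro/wo/po
:: ok
$ boxtree.strike /trubro/snebriti
:: ok
$ boxtree.inscribe /mi carn_am
:: created


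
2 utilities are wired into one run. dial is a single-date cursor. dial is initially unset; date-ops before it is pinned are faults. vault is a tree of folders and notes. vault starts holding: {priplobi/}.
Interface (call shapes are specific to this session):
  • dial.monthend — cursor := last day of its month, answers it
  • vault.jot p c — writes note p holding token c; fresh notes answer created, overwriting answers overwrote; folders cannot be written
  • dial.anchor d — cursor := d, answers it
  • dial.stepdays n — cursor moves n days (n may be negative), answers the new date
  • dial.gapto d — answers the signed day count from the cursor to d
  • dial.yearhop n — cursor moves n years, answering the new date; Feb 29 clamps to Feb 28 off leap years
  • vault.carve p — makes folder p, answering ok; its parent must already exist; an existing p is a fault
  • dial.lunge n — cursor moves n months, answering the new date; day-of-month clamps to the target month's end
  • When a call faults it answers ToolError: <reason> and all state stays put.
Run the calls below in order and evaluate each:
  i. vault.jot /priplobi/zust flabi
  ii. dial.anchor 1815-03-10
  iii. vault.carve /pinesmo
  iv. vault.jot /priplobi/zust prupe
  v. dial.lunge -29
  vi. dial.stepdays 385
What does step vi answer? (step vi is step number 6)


Answer: 1813-10-30

Derivation:
==> vault.jot(p=/priplobi/zust, c=flabi)
<== created
==> dial.anchor(d=1815-03-10)
<== 1815-03-10
==> vault.carve(p=/pinesmo)
<== ok
==> vault.jot(p=/priplobi/zust, c=prupe)
<== overwrote
==> dial.lunge(n=-29)
<== 1812-10-10
==> dial.stepdays(n=385)
<== 1813-10-30


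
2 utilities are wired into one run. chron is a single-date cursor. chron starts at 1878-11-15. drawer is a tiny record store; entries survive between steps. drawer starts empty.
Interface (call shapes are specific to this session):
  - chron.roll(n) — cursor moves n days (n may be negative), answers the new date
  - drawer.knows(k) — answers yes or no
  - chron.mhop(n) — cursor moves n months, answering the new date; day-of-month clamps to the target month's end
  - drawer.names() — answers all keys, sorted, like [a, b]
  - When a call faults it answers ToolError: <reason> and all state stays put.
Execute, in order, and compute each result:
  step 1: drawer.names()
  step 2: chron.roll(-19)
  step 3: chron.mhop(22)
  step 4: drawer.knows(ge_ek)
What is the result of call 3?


// 1. drawer.names() => []
// 2. chron.roll(n: -19) => 1878-10-27
// 3. chron.mhop(n: 22) => 1880-08-27
// 4. drawer.knows(k: ge_ek) => no

Answer: 1880-08-27


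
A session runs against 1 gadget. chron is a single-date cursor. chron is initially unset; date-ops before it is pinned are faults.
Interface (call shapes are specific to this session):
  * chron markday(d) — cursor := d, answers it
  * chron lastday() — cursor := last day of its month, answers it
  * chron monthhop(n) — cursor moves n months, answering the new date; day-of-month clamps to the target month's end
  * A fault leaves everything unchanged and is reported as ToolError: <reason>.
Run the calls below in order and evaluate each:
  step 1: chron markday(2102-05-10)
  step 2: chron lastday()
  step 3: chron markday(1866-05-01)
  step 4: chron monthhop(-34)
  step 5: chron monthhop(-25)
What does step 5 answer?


Answer: 1861-06-01

Derivation:
>> chron markday(d→2102-05-10)
<< 2102-05-10
>> chron lastday()
<< 2102-05-31
>> chron markday(d→1866-05-01)
<< 1866-05-01
>> chron monthhop(n→-34)
<< 1863-07-01
>> chron monthhop(n→-25)
<< 1861-06-01


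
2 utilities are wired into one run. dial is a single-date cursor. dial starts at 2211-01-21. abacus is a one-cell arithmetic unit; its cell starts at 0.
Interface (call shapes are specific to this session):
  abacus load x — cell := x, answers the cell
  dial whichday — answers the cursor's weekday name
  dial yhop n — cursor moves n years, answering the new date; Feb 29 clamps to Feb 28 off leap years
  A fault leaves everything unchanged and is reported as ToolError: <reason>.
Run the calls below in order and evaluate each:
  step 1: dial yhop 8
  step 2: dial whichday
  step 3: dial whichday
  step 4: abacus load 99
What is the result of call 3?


Answer: Thursday

Derivation:
Do: dial yhop[8]
See: 2219-01-21
Do: dial whichday[]
See: Thursday
Do: dial whichday[]
See: Thursday
Do: abacus load[99]
See: 99


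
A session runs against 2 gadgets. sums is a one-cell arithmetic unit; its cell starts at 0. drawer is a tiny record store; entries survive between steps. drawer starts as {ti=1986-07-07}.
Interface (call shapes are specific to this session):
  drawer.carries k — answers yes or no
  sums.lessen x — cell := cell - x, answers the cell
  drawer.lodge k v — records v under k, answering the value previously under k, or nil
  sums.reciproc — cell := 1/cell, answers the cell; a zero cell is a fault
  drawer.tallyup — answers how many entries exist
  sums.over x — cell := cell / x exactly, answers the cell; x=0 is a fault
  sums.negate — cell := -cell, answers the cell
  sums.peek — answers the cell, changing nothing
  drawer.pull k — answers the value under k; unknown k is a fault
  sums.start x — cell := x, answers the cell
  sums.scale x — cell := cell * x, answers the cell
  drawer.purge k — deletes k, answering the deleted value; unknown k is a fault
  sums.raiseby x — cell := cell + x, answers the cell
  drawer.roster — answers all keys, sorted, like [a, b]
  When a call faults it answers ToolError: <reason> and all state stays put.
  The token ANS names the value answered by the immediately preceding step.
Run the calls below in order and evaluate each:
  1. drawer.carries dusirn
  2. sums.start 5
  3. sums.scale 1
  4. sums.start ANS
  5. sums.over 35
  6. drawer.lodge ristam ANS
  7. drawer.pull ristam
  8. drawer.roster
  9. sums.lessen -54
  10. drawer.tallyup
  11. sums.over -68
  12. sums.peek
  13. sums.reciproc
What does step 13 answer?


Answer: -476/379

Derivation:
Act: drawer.carries[k='dusirn']
Obs: no
Act: sums.start[x='5']
Obs: 5
Act: sums.scale[x='1']
Obs: 5
Act: sums.start[x='ANS']
Obs: 5
Act: sums.over[x='35']
Obs: 1/7
Act: drawer.lodge[k='ristam'; v='ANS']
Obs: nil
Act: drawer.pull[k='ristam']
Obs: 1/7
Act: drawer.roster[]
Obs: [ristam, ti]
Act: sums.lessen[x='-54']
Obs: 379/7
Act: drawer.tallyup[]
Obs: 2
Act: sums.over[x='-68']
Obs: -379/476
Act: sums.peek[]
Obs: -379/476
Act: sums.reciproc[]
Obs: -476/379


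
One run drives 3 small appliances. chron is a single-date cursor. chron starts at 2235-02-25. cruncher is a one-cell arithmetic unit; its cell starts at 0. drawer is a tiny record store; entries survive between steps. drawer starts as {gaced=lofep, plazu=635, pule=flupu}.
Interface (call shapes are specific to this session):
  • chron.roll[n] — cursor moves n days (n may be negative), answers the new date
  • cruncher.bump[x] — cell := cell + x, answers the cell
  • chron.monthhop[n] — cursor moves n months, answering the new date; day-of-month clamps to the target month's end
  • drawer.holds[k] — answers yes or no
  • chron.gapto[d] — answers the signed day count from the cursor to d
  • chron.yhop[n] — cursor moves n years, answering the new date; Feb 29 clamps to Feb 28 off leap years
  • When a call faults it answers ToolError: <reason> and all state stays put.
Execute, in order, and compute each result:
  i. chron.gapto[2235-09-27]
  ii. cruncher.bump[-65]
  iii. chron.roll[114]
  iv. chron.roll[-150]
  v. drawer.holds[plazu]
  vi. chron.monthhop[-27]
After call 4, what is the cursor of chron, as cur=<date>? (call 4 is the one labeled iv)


I call gapto passing d: 2235-09-27, yielding 214.
I call bump passing x: -65: -65.
I try roll passing n: 114, and get 2235-06-19.
I call roll passing n: -150, and observe 2235-01-20.
I call holds passing k: plazu, → yes.
I try monthhop passing n: -27, which returns 2232-10-20.

Answer: cur=2235-01-20


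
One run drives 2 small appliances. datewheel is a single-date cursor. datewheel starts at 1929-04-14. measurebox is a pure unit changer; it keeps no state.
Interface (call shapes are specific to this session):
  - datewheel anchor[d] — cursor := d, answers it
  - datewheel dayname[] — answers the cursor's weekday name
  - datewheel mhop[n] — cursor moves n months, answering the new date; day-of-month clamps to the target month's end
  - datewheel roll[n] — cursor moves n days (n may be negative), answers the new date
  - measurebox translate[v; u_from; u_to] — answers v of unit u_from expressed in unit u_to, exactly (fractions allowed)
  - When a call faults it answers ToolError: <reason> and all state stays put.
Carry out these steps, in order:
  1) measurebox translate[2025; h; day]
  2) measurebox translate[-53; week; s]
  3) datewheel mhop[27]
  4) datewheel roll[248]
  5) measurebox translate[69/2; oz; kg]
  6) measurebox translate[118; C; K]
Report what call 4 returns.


Using measurebox translate on v: 2025, u_from: h, u_to: day, and see 675/8.
I call measurebox translate on v: -53, u_from: week, u_to: s, — result: -32054400.
Now I run datewheel mhop on n: 27, giving 1931-07-14.
Next I call datewheel roll on n: 248, and observe 1932-03-18.
I invoke measurebox translate on v: 69/2, u_from: oz, u_to: kg, yielding 3129787353/3200000000.
I run measurebox translate on v: 118, u_from: C, u_to: K, which returns 7823/20.

Answer: 1932-03-18


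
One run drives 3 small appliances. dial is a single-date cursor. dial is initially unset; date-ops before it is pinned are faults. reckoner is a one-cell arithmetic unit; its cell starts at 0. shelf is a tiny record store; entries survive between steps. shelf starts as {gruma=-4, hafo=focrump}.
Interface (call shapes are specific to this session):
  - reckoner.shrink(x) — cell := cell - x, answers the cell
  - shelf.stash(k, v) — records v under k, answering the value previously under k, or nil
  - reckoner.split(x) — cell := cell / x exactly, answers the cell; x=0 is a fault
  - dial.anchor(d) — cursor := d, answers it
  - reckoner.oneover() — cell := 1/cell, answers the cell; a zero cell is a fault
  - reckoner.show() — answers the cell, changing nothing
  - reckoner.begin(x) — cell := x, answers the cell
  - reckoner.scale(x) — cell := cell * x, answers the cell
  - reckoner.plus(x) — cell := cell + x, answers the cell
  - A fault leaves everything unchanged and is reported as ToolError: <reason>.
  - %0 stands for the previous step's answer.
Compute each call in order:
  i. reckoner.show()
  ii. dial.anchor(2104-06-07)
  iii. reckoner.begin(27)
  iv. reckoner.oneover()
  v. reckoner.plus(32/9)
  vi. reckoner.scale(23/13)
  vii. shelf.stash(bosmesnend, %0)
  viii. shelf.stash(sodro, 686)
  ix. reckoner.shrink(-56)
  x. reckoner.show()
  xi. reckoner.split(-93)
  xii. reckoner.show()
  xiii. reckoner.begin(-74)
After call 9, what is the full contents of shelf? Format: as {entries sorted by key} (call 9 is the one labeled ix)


;; 1. reckoner.show() => 0
;; 2. dial.anchor(d='2104-06-07') => 2104-06-07
;; 3. reckoner.begin(x='27') => 27
;; 4. reckoner.oneover() => 1/27
;; 5. reckoner.plus(x='32/9') => 97/27
;; 6. reckoner.scale(x='23/13') => 2231/351
;; 7. shelf.stash(k='bosmesnend', v='%0') => nil
;; 8. shelf.stash(k='sodro', v='686') => nil
;; 9. reckoner.shrink(x='-56') => 21887/351
;; 10. reckoner.show() => 21887/351
;; 11. reckoner.split(x='-93') => -21887/32643
;; 12. reckoner.show() => -21887/32643
;; 13. reckoner.begin(x='-74') => -74

Answer: {bosmesnend=2231/351, gruma=-4, hafo=focrump, sodro=686}


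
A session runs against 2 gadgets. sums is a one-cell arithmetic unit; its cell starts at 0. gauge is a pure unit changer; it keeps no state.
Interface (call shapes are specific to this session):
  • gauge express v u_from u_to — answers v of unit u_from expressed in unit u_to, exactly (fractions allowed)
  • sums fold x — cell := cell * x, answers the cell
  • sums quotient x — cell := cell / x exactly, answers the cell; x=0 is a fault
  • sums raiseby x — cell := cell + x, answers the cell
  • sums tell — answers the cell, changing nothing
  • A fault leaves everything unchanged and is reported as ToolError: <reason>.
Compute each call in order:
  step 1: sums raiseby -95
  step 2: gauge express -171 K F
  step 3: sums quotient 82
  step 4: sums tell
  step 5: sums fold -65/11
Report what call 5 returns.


Answer: 6175/902

Derivation:
;; 1. sums raiseby(x→-95) -> -95
;; 2. gauge express(v→-171, u_from→K, u_to→F) -> -76747/100
;; 3. sums quotient(x→82) -> -95/82
;; 4. sums tell() -> -95/82
;; 5. sums fold(x→-65/11) -> 6175/902
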